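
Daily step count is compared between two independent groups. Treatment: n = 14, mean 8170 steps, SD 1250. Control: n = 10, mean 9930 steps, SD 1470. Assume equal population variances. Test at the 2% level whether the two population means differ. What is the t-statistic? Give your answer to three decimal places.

Let group 1 = treatment, group 2 = control. H0: μ_1 = μ_2; H1: μ_1 ≠ μ_2 (two-sample pooled-variance t-test, two-sided).
s_p² = [(14−1)·1250² + (10−1)·1470²]/(14+10−2) = 1807300
t = (8170 − 9930)/√[1807300·(1/14 + 1/10)] = -3.162
df = n₁ + n₂ − 2 = 22
Two-sided p-value ≈ 0.0045
Since p ≈ 0.0045 < α = 0.02, reject H0; the evidence is statistically significant.

-3.162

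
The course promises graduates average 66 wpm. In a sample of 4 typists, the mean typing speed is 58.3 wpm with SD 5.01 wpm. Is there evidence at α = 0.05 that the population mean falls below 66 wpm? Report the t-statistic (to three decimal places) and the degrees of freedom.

H0: μ = 66; H1: μ < 66 (one-sample t-test, left-tailed).
t = (x̄ − μ₀)/(s/√n) = (58.3 − 66)/(5.01/√4) = -3.074
df = n − 1 = 3
p-value = P(T ≤ -3.074) ≈ 0.027
Since p ≈ 0.027 < α = 0.05, reject H0; the data support H1.

t = -3.074, df = 3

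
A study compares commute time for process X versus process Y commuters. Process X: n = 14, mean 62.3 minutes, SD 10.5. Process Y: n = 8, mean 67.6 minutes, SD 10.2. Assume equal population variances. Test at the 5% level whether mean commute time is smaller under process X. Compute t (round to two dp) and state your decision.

Let group 1 = process X, group 2 = process Y. H0: μ_1 = μ_2; H1: μ_1 < μ_2 (two-sample pooled-variance t-test, left-tailed).
s_p² = [(14−1)·10.5² + (8−1)·10.2²]/(14+8−2) = 108.076
t = (62.3 − 67.6)/√[108.076·(1/14 + 1/8)] = -1.15
df = n₁ + n₂ − 2 = 20
p-value = P(T ≤ -1.15) ≈ 0.132
Since p ≈ 0.132 > α = 0.05, fail to reject H0; the evidence is not statistically significant.

t = -1.15; fail to reject H0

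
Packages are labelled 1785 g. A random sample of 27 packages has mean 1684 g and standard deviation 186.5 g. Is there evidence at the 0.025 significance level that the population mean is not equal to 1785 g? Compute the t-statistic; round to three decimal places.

H0: μ = 1785; H1: μ ≠ 1785 (one-sample t-test, two-sided).
t = (x̄ − μ₀)/(s/√n) = (1684 − 1785)/(186.5/√27) = -2.814
df = n − 1 = 26
Two-sided p-value ≈ 0.0092
Since p ≈ 0.0092 < α = 0.025, reject H0; the evidence is statistically significant.

-2.814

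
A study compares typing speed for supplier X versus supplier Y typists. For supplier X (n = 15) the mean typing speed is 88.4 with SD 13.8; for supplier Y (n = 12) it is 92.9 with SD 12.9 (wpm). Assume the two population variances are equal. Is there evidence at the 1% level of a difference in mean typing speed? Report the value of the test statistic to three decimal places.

-0.866

Let group 1 = supplier X, group 2 = supplier Y. H0: μ_1 = μ_2; H1: μ_1 ≠ μ_2 (two-sample pooled-variance t-test, two-sided).
s_p² = [(15−1)·13.8² + (12−1)·12.9²]/(15+12−2) = 179.867
t = (88.4 − 92.9)/√[179.867·(1/15 + 1/12)] = -0.866
df = n₁ + n₂ − 2 = 25
Two-sided p-value ≈ 0.3945
Since p ≈ 0.3945 > α = 0.01, fail to reject H0; the evidence is not statistically significant.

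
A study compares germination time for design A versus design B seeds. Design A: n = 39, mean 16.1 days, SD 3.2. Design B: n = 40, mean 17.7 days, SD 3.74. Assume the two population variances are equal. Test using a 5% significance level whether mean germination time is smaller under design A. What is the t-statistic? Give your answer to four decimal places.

Let group 1 = design A, group 2 = design B. H0: μ_1 = μ_2; H1: μ_1 < μ_2 (two-sample pooled-variance t-test, left-tailed).
s_p² = [(39−1)·3.2² + (40−1)·3.74²]/(39+40−2) = 12.1381
t = (16.1 − 17.7)/√[12.1381·(1/39 + 1/40)] = -2.0408
df = n₁ + n₂ − 2 = 77
p-value = P(T ≤ -2.0408) ≈ 0.022
Since p ≈ 0.022 < α = 0.05, reject H0; the evidence is statistically significant.

-2.0408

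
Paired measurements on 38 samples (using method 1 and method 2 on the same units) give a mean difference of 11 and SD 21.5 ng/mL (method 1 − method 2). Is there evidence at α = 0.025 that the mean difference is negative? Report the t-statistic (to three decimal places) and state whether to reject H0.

t = 3.154; fail to reject H0

H0: μ_d = 0; H1: μ_d < 0 (paired t-test on the differences, left-tailed).
t = d̄/(s_d/√n) = 11/(21.5/√38) = 3.154
df = n − 1 = 37
p-value = P(T ≤ 3.154) ≈ 0.9984
Since p ≈ 0.9984 > α = 0.025, fail to reject H0; the evidence is not statistically significant.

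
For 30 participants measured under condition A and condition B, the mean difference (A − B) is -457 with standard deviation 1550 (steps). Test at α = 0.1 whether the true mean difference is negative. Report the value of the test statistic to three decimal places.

-1.615

H0: μ_d = 0; H1: μ_d < 0 (paired t-test on the differences, left-tailed).
t = d̄/(s_d/√n) = -457/(1550/√30) = -1.615
df = n − 1 = 29
p-value = P(T ≤ -1.615) ≈ 0.0586
Since p ≈ 0.0586 < α = 0.1, reject H0; the data support H1.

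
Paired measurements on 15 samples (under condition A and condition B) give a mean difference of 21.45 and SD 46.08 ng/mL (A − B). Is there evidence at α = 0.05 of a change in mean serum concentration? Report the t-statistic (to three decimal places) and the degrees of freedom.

H0: μ_d = 0; H1: μ_d ≠ 0 (paired t-test on the differences, two-sided).
t = d̄/(s_d/√n) = 21.45/(46.08/√15) = 1.803
df = n − 1 = 14
Two-sided p-value ≈ 0.0930
Since p ≈ 0.0930 > α = 0.05, fail to reject H0; the data do not provide sufficient evidence against H0.

t = 1.803, df = 14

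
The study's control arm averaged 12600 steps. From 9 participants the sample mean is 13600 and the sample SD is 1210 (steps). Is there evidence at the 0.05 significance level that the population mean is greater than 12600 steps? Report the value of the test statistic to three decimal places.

H0: μ = 12600; H1: μ > 12600 (one-sample t-test, right-tailed).
t = (x̄ − μ₀)/(s/√n) = (13600 − 12600)/(1210/√9) = 2.479
df = n − 1 = 8
p-value = P(T ≥ 2.479) ≈ 0.019
Since p ≈ 0.019 < α = 0.05, reject H0; the evidence is statistically significant.

2.479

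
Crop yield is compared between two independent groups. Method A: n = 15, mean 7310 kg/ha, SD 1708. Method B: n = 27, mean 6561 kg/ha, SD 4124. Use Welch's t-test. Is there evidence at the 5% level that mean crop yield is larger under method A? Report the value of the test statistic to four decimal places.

0.8249

Let group 1 = method A, group 2 = method B. H0: μ_1 = μ_2; H1: μ_1 > μ_2 (Welch's two-sample t-test, right-tailed).
t = (x̄_1 − x̄_2)/√(s_1²/n_1 + s_2²/n_2) = (7310 − 6561)/√(1708²/15 + 4124²/27) = 0.8249
Welch–Satterthwaite df ≈ 37.84
p-value = P(T ≥ 0.8249) ≈ 0.207
Since p ≈ 0.207 > α = 0.05, fail to reject H0; the evidence is not statistically significant.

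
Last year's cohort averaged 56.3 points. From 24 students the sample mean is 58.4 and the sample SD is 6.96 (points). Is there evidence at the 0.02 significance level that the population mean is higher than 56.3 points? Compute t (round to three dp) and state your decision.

t = 1.478; fail to reject H0

H0: μ = 56.3; H1: μ > 56.3 (one-sample t-test, right-tailed).
t = (x̄ − μ₀)/(s/√n) = (58.4 − 56.3)/(6.96/√24) = 1.478
df = n − 1 = 23
p-value = P(T ≥ 1.478) ≈ 0.0765
Since p ≈ 0.0765 > α = 0.02, fail to reject H0; the data do not provide sufficient evidence against H0.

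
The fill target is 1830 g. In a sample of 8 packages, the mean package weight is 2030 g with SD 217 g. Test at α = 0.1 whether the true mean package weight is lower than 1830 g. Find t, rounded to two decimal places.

H0: μ = 1830; H1: μ < 1830 (one-sample t-test, left-tailed).
t = (x̄ − μ₀)/(s/√n) = (2030 − 1830)/(217/√8) = 2.61
df = n − 1 = 7
p-value = P(T ≤ 2.61) ≈ 0.9825
Since p ≈ 0.9825 > α = 0.1, fail to reject H0; the data do not provide sufficient evidence against H0.

2.61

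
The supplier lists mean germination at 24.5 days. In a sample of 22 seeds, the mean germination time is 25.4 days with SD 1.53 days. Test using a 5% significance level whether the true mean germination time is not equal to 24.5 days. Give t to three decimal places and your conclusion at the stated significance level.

t = 2.759; reject H0

H0: μ = 24.5; H1: μ ≠ 24.5 (one-sample t-test, two-sided).
t = (x̄ − μ₀)/(s/√n) = (25.4 − 24.5)/(1.53/√22) = 2.759
df = n − 1 = 21
Two-sided p-value ≈ 0.0118
Since p ≈ 0.0118 < α = 0.05, reject H0; the data support H1.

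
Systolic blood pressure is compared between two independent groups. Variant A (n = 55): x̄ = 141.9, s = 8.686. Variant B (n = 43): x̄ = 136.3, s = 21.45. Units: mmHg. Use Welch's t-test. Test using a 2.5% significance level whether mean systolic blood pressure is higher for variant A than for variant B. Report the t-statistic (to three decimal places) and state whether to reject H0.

t = 1.612; fail to reject H0

Let group 1 = variant A, group 2 = variant B. H0: μ_1 = μ_2; H1: μ_1 > μ_2 (Welch's two-sample t-test, right-tailed).
t = (x̄_1 − x̄_2)/√(s_1²/n_1 + s_2²/n_2) = (141.9 − 136.3)/√(8.686²/55 + 21.45²/43) = 1.612
Welch–Satterthwaite df ≈ 52.78
p-value = P(T ≥ 1.612) ≈ 0.056
Since p ≈ 0.056 > α = 0.025, fail to reject H0; the data do not provide sufficient evidence against H0.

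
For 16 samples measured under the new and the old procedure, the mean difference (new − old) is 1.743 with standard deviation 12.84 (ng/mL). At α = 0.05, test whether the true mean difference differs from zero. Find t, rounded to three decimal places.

H0: μ_d = 0; H1: μ_d ≠ 0 (paired t-test on the differences, two-sided).
t = d̄/(s_d/√n) = 1.743/(12.84/√16) = 0.543
df = n − 1 = 15
Two-sided p-value ≈ 0.5951
Since p ≈ 0.5951 > α = 0.05, fail to reject H0; the data do not provide sufficient evidence against H0.

0.543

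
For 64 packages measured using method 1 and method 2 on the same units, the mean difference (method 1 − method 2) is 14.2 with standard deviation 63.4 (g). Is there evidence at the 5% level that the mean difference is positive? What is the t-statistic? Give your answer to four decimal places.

1.7918

H0: μ_d = 0; H1: μ_d > 0 (paired t-test on the differences, right-tailed).
t = d̄/(s_d/√n) = 14.2/(63.4/√64) = 1.7918
df = n − 1 = 63
p-value = P(T ≥ 1.7918) ≈ 0.039
Since p ≈ 0.039 < α = 0.05, reject H0; the evidence is statistically significant.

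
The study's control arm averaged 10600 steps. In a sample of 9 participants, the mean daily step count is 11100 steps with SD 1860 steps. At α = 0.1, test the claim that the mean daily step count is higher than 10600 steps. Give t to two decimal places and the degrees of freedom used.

t = 0.81, df = 8

H0: μ = 10600; H1: μ > 10600 (one-sample t-test, right-tailed).
t = (x̄ − μ₀)/(s/√n) = (11100 − 10600)/(1860/√9) = 0.81
df = n − 1 = 8
p-value = P(T ≥ 0.81) ≈ 0.2216
Since p ≈ 0.2216 > α = 0.1, fail to reject H0; the evidence is not statistically significant.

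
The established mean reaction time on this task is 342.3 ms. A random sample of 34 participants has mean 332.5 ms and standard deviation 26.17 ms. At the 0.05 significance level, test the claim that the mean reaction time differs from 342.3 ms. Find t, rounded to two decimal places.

H0: μ = 342.3; H1: μ ≠ 342.3 (one-sample t-test, two-sided).
t = (x̄ − μ₀)/(s/√n) = (332.5 − 342.3)/(26.17/√34) = -2.18
df = n − 1 = 33
Two-sided p-value ≈ 0.0362
Since p ≈ 0.0362 < α = 0.05, reject H0; the evidence is statistically significant.

-2.18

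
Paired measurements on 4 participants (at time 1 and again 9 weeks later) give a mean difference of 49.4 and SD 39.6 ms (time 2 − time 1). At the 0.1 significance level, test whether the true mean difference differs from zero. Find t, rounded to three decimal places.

H0: μ_d = 0; H1: μ_d ≠ 0 (paired t-test on the differences, two-sided).
t = d̄/(s_d/√n) = 49.4/(39.6/√4) = 2.495
df = n − 1 = 3
Two-sided p-value ≈ 0.0881
Since p ≈ 0.0881 < α = 0.1, reject H0; the data support H1.

2.495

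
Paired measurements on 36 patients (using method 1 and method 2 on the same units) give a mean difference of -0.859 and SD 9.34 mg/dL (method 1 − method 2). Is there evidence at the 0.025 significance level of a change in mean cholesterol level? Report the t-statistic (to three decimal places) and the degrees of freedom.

H0: μ_d = 0; H1: μ_d ≠ 0 (paired t-test on the differences, two-sided).
t = d̄/(s_d/√n) = -0.859/(9.34/√36) = -0.552
df = n − 1 = 35
Two-sided p-value ≈ 0.585
Since p ≈ 0.585 > α = 0.025, fail to reject H0; the evidence is not statistically significant.

t = -0.552, df = 35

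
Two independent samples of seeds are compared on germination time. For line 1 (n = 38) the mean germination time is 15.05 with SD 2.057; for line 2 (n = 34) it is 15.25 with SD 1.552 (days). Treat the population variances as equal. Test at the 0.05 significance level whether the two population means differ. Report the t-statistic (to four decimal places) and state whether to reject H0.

Let group 1 = line 1, group 2 = line 2. H0: μ_1 = μ_2; H1: μ_1 ≠ μ_2 (two-sample pooled-variance t-test, two-sided).
s_p² = [(38−1)·2.057² + (34−1)·1.552²]/(38+34−2) = 3.37205
t = (15.05 − 15.25)/√[3.37205·(1/38 + 1/34)] = -0.4614
df = n₁ + n₂ − 2 = 70
Two-sided p-value ≈ 0.646
Since p ≈ 0.646 > α = 0.05, fail to reject H0; the evidence is not statistically significant.

t = -0.4614; fail to reject H0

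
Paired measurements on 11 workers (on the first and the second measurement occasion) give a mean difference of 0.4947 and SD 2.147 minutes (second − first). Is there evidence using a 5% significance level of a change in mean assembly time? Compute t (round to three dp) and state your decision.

t = 0.764; fail to reject H0

H0: μ_d = 0; H1: μ_d ≠ 0 (paired t-test on the differences, two-sided).
t = d̄/(s_d/√n) = 0.4947/(2.147/√11) = 0.764
df = n − 1 = 10
Two-sided p-value ≈ 0.462
Since p ≈ 0.462 > α = 0.05, fail to reject H0; the evidence is not statistically significant.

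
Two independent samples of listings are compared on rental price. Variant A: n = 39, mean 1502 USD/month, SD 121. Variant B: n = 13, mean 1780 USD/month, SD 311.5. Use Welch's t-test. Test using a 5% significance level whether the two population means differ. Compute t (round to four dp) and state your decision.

Let group 1 = variant A, group 2 = variant B. H0: μ_1 = μ_2; H1: μ_1 ≠ μ_2 (Welch's two-sample t-test, two-sided).
t = (x̄_1 − x̄_2)/√(s_1²/n_1 + s_2²/n_2) = (1502 − 1780)/√(121²/39 + 311.5²/13) = -3.1398
Welch–Satterthwaite df ≈ 13.23
Two-sided p-value ≈ 0.0077
Since p ≈ 0.0077 < α = 0.05, reject H0; the data support H1.

t = -3.1398; reject H0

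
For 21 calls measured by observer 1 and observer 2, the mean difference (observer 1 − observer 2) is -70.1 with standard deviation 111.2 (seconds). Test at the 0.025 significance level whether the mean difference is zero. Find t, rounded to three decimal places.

H0: μ_d = 0; H1: μ_d ≠ 0 (paired t-test on the differences, two-sided).
t = d̄/(s_d/√n) = -70.1/(111.2/√21) = -2.889
df = n − 1 = 20
Two-sided p-value ≈ 0.009
Since p ≈ 0.009 < α = 0.025, reject H0; the data support H1.

-2.889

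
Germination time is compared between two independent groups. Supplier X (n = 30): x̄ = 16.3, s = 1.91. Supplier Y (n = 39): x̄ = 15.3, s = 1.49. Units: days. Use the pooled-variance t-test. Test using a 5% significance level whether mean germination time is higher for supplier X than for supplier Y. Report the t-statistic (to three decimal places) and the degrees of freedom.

Let group 1 = supplier X, group 2 = supplier Y. H0: μ_1 = μ_2; H1: μ_1 > μ_2 (two-sample pooled-variance t-test, right-tailed).
s_p² = [(30−1)·1.91² + (39−1)·1.49²]/(30+39−2) = 2.83819
t = (16.3 − 15.3)/√[2.83819·(1/30 + 1/39)] = 2.444
df = n₁ + n₂ − 2 = 67
p-value = P(T ≥ 2.444) ≈ 0.009
Since p ≈ 0.009 < α = 0.05, reject H0; the data support H1.

t = 2.444, df = 67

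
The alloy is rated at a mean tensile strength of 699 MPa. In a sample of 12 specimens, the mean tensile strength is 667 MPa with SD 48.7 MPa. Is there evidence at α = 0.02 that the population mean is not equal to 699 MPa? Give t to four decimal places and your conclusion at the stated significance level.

H0: μ = 699; H1: μ ≠ 699 (one-sample t-test, two-sided).
t = (x̄ − μ₀)/(s/√n) = (667 − 699)/(48.7/√12) = -2.2762
df = n − 1 = 11
Two-sided p-value ≈ 0.044
Since p ≈ 0.044 > α = 0.02, fail to reject H0; the evidence is not statistically significant.

t = -2.2762; fail to reject H0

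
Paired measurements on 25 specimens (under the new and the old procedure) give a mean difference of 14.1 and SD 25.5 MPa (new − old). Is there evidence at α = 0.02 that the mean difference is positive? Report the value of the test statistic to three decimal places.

H0: μ_d = 0; H1: μ_d > 0 (paired t-test on the differences, right-tailed).
t = d̄/(s_d/√n) = 14.1/(25.5/√25) = 2.765
df = n − 1 = 24
p-value = P(T ≥ 2.765) ≈ 0.0054
Since p ≈ 0.0054 < α = 0.02, reject H0; the data support H1.

2.765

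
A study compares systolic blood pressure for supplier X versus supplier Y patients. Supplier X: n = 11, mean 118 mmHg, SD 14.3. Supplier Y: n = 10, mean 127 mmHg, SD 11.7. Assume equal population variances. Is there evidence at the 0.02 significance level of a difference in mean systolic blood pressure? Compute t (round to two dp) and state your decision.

Let group 1 = supplier X, group 2 = supplier Y. H0: μ_1 = μ_2; H1: μ_1 ≠ μ_2 (two-sample pooled-variance t-test, two-sided).
s_p² = [(11−1)·14.3² + (10−1)·11.7²]/(11+10−2) = 172.469
t = (118 − 127)/√[172.469·(1/11 + 1/10)] = -1.57
df = n₁ + n₂ − 2 = 19
Two-sided p-value ≈ 0.133
Since p ≈ 0.133 > α = 0.02, fail to reject H0; the data do not provide sufficient evidence against H0.

t = -1.57; fail to reject H0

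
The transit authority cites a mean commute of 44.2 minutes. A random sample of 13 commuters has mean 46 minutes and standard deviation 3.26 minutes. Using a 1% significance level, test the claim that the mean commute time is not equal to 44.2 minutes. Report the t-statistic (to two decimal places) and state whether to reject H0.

t = 1.99; fail to reject H0

H0: μ = 44.2; H1: μ ≠ 44.2 (one-sample t-test, two-sided).
t = (x̄ − μ₀)/(s/√n) = (46 − 44.2)/(3.26/√13) = 1.99
df = n − 1 = 12
Two-sided p-value ≈ 0.070
Since p ≈ 0.070 > α = 0.01, fail to reject H0; the data do not provide sufficient evidence against H0.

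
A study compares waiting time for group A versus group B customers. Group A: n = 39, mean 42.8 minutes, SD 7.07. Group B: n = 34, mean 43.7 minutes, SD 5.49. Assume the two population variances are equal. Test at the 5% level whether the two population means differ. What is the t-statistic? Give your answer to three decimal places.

Let group 1 = group A, group 2 = group B. H0: μ_1 = μ_2; H1: μ_1 ≠ μ_2 (two-sample pooled-variance t-test, two-sided).
s_p² = [(39−1)·7.07² + (34−1)·5.49²]/(39+34−2) = 40.7613
t = (42.8 − 43.7)/√[40.7613·(1/39 + 1/34)] = -0.601
df = n₁ + n₂ − 2 = 71
Two-sided p-value ≈ 0.5499
Since p ≈ 0.5499 > α = 0.05, fail to reject H0; the evidence is not statistically significant.

-0.601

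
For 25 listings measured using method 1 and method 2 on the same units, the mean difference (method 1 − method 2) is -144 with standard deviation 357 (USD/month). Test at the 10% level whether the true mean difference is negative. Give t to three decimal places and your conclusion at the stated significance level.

t = -2.017; reject H0

H0: μ_d = 0; H1: μ_d < 0 (paired t-test on the differences, left-tailed).
t = d̄/(s_d/√n) = -144/(357/√25) = -2.017
df = n − 1 = 24
p-value = P(T ≤ -2.017) ≈ 0.0275
Since p ≈ 0.0275 < α = 0.1, reject H0; the evidence is statistically significant.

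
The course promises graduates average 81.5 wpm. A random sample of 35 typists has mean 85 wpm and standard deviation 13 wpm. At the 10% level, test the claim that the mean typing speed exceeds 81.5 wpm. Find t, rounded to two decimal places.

H0: μ = 81.5; H1: μ > 81.5 (one-sample t-test, right-tailed).
t = (x̄ − μ₀)/(s/√n) = (85 − 81.5)/(13/√35) = 1.59
df = n − 1 = 34
p-value = P(T ≥ 1.59) ≈ 0.060
Since p ≈ 0.060 < α = 0.1, reject H0; the evidence is statistically significant.

1.59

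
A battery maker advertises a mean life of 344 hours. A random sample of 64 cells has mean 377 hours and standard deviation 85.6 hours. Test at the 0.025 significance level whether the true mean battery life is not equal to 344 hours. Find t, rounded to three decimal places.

3.084

H0: μ = 344; H1: μ ≠ 344 (one-sample t-test, two-sided).
t = (x̄ − μ₀)/(s/√n) = (377 − 344)/(85.6/√64) = 3.084
df = n − 1 = 63
Two-sided p-value ≈ 0.003
Since p ≈ 0.003 < α = 0.025, reject H0; the evidence is statistically significant.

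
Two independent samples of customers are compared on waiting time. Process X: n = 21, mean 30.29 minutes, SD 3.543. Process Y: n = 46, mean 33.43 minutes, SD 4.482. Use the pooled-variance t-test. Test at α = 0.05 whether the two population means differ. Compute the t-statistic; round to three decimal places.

-2.828

Let group 1 = process X, group 2 = process Y. H0: μ_1 = μ_2; H1: μ_1 ≠ μ_2 (two-sample pooled-variance t-test, two-sided).
s_p² = [(21−1)·3.543² + (46−1)·4.482²]/(21+46−2) = 17.7697
t = (30.29 − 33.43)/√[17.7697·(1/21 + 1/46)] = -2.828
df = n₁ + n₂ − 2 = 65
Two-sided p-value ≈ 0.006
Since p ≈ 0.006 < α = 0.05, reject H0; the data support H1.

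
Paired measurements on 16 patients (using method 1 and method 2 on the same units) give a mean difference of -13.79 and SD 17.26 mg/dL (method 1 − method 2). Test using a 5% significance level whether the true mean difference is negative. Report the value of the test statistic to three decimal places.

H0: μ_d = 0; H1: μ_d < 0 (paired t-test on the differences, left-tailed).
t = d̄/(s_d/√n) = -13.79/(17.26/√16) = -3.196
df = n − 1 = 15
p-value = P(T ≤ -3.196) ≈ 0.0030
Since p ≈ 0.0030 < α = 0.05, reject H0; the data support H1.

-3.196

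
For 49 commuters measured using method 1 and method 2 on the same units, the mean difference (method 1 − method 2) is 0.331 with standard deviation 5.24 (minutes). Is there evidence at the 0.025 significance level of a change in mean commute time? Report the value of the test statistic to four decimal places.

0.4422

H0: μ_d = 0; H1: μ_d ≠ 0 (paired t-test on the differences, two-sided).
t = d̄/(s_d/√n) = 0.331/(5.24/√49) = 0.4422
df = n − 1 = 48
Two-sided p-value ≈ 0.660
Since p ≈ 0.660 > α = 0.025, fail to reject H0; the data do not provide sufficient evidence against H0.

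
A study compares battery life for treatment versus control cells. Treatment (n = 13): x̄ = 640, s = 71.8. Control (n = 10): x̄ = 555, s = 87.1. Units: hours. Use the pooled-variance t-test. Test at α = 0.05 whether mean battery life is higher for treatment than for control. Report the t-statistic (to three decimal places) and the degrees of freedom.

t = 2.567, df = 21

Let group 1 = treatment, group 2 = control. H0: μ_1 = μ_2; H1: μ_1 > μ_2 (two-sample pooled-variance t-test, right-tailed).
s_p² = [(13−1)·71.8² + (10−1)·87.1²]/(13+10−2) = 6197.17
t = (640 − 555)/√[6197.17·(1/13 + 1/10)] = 2.567
df = n₁ + n₂ − 2 = 21
p-value = P(T ≥ 2.567) ≈ 0.009
Since p ≈ 0.009 < α = 0.05, reject H0; the evidence is statistically significant.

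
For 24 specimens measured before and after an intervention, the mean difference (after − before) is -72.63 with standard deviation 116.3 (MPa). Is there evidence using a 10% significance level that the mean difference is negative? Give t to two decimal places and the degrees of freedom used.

H0: μ_d = 0; H1: μ_d < 0 (paired t-test on the differences, left-tailed).
t = d̄/(s_d/√n) = -72.63/(116.3/√24) = -3.06
df = n − 1 = 23
p-value = P(T ≤ -3.06) ≈ 0.003
Since p ≈ 0.003 < α = 0.1, reject H0; the data support H1.

t = -3.06, df = 23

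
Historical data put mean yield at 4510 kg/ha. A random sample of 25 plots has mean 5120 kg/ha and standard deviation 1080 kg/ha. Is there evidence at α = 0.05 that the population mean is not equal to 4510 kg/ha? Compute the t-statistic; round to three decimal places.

H0: μ = 4510; H1: μ ≠ 4510 (one-sample t-test, two-sided).
t = (x̄ − μ₀)/(s/√n) = (5120 − 4510)/(1080/√25) = 2.824
df = n − 1 = 24
Two-sided p-value ≈ 0.0094
Since p ≈ 0.0094 < α = 0.05, reject H0; the evidence is statistically significant.

2.824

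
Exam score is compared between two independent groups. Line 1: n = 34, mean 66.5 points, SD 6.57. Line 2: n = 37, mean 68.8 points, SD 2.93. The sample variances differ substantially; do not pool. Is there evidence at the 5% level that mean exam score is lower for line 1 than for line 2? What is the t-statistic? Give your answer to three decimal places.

-1.877

Let group 1 = line 1, group 2 = line 2. H0: μ_1 = μ_2; H1: μ_1 < μ_2 (Welch's two-sample t-test, left-tailed).
t = (x̄_1 − x̄_2)/√(s_1²/n_1 + s_2²/n_2) = (66.5 − 68.8)/√(6.57²/34 + 2.93²/37) = -1.877
Welch–Satterthwaite df ≈ 44.79
p-value = P(T ≤ -1.877) ≈ 0.034
Since p ≈ 0.034 < α = 0.05, reject H0; the evidence is statistically significant.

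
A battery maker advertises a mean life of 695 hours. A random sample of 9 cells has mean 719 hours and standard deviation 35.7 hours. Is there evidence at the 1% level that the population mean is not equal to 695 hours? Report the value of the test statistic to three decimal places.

H0: μ = 695; H1: μ ≠ 695 (one-sample t-test, two-sided).
t = (x̄ − μ₀)/(s/√n) = (719 − 695)/(35.7/√9) = 2.017
df = n − 1 = 8
Two-sided p-value ≈ 0.078
Since p ≈ 0.078 > α = 0.01, fail to reject H0; the data do not provide sufficient evidence against H0.

2.017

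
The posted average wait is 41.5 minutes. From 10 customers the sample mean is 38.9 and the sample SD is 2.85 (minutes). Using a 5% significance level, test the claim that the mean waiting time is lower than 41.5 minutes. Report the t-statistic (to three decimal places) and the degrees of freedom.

H0: μ = 41.5; H1: μ < 41.5 (one-sample t-test, left-tailed).
t = (x̄ − μ₀)/(s/√n) = (38.9 − 41.5)/(2.85/√10) = -2.885
df = n − 1 = 9
p-value = P(T ≤ -2.885) ≈ 0.009
Since p ≈ 0.009 < α = 0.05, reject H0; the data support H1.

t = -2.885, df = 9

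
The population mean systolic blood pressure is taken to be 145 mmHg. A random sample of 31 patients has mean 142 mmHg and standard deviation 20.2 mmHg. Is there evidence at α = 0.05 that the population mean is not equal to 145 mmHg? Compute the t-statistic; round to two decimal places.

H0: μ = 145; H1: μ ≠ 145 (one-sample t-test, two-sided).
t = (x̄ − μ₀)/(s/√n) = (142 − 145)/(20.2/√31) = -0.83
df = n − 1 = 30
Two-sided p-value ≈ 0.4148
Since p ≈ 0.4148 > α = 0.05, fail to reject H0; the evidence is not statistically significant.

-0.83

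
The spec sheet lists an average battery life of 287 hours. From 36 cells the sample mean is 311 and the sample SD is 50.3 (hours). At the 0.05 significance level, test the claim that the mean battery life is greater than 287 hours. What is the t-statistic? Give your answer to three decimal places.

H0: μ = 287; H1: μ > 287 (one-sample t-test, right-tailed).
t = (x̄ − μ₀)/(s/√n) = (311 − 287)/(50.3/√36) = 2.863
df = n − 1 = 35
p-value = P(T ≥ 2.863) ≈ 0.0035
Since p ≈ 0.0035 < α = 0.05, reject H0; the data support H1.

2.863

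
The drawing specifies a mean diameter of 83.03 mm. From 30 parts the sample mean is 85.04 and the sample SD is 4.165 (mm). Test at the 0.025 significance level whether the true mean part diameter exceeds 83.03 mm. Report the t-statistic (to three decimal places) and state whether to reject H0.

t = 2.643; reject H0

H0: μ = 83.03; H1: μ > 83.03 (one-sample t-test, right-tailed).
t = (x̄ − μ₀)/(s/√n) = (85.04 − 83.03)/(4.165/√30) = 2.643
df = n − 1 = 29
p-value = P(T ≥ 2.643) ≈ 0.0066
Since p ≈ 0.0066 < α = 0.025, reject H0; the evidence is statistically significant.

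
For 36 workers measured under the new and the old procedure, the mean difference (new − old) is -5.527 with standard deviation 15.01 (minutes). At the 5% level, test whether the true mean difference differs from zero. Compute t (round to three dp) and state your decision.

H0: μ_d = 0; H1: μ_d ≠ 0 (paired t-test on the differences, two-sided).
t = d̄/(s_d/√n) = -5.527/(15.01/√36) = -2.209
df = n − 1 = 35
Two-sided p-value ≈ 0.034
Since p ≈ 0.034 < α = 0.05, reject H0; the data support H1.

t = -2.209; reject H0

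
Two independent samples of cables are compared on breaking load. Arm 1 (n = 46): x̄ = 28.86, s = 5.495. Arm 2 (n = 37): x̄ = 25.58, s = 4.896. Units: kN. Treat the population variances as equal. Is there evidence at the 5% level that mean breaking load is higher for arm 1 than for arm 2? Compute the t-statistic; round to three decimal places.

2.836

Let group 1 = arm 1, group 2 = arm 2. H0: μ_1 = μ_2; H1: μ_1 > μ_2 (two-sample pooled-variance t-test, right-tailed).
s_p² = [(46−1)·5.495² + (37−1)·4.896²]/(46+37−2) = 27.4287
t = (28.86 − 25.58)/√[27.4287·(1/46 + 1/37)] = 2.836
df = n₁ + n₂ − 2 = 81
p-value = P(T ≥ 2.836) ≈ 0.003
Since p ≈ 0.003 < α = 0.05, reject H0; the evidence is statistically significant.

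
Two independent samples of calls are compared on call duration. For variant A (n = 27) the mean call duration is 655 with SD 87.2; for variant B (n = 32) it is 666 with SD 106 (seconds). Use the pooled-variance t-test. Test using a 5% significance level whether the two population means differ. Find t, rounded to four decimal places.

-0.4301

Let group 1 = variant A, group 2 = variant B. H0: μ_1 = μ_2; H1: μ_1 ≠ μ_2 (two-sample pooled-variance t-test, two-sided).
s_p² = [(27−1)·87.2² + (32−1)·106²]/(27+32−2) = 9579.23
t = (655 − 666)/√[9579.23·(1/27 + 1/32)] = -0.4301
df = n₁ + n₂ − 2 = 57
Two-sided p-value ≈ 0.6688
Since p ≈ 0.6688 > α = 0.05, fail to reject H0; the data do not provide sufficient evidence against H0.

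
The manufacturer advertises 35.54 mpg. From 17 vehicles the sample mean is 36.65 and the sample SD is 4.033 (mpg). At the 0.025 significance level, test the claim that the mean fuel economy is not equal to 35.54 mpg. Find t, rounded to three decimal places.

H0: μ = 35.54; H1: μ ≠ 35.54 (one-sample t-test, two-sided).
t = (x̄ − μ₀)/(s/√n) = (36.65 − 35.54)/(4.033/√17) = 1.135
df = n − 1 = 16
Two-sided p-value ≈ 0.2732
Since p ≈ 0.2732 > α = 0.025, fail to reject H0; the evidence is not statistically significant.

1.135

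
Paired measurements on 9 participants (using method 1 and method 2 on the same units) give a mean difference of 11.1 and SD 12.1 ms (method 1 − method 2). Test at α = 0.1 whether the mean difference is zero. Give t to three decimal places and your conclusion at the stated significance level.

H0: μ_d = 0; H1: μ_d ≠ 0 (paired t-test on the differences, two-sided).
t = d̄/(s_d/√n) = 11.1/(12.1/√9) = 2.752
df = n − 1 = 8
Two-sided p-value ≈ 0.025
Since p ≈ 0.025 < α = 0.1, reject H0; the evidence is statistically significant.

t = 2.752; reject H0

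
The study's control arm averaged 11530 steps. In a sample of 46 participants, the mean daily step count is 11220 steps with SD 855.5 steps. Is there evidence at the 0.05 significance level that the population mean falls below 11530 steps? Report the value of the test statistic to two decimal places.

H0: μ = 11530; H1: μ < 11530 (one-sample t-test, left-tailed).
t = (x̄ − μ₀)/(s/√n) = (11220 − 11530)/(855.5/√46) = -2.46
df = n − 1 = 45
p-value = P(T ≤ -2.46) ≈ 0.009
Since p ≈ 0.009 < α = 0.05, reject H0; the data support H1.

-2.46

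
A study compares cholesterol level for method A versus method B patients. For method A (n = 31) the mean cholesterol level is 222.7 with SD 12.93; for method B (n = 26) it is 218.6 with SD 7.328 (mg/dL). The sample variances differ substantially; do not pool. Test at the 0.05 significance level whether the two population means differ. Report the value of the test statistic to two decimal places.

1.50

Let group 1 = method A, group 2 = method B. H0: μ_1 = μ_2; H1: μ_1 ≠ μ_2 (Welch's two-sample t-test, two-sided).
t = (x̄_1 − x̄_2)/√(s_1²/n_1 + s_2²/n_2) = (222.7 − 218.6)/√(12.93²/31 + 7.328²/26) = 1.50
Welch–Satterthwaite df ≈ 48.79
Two-sided p-value ≈ 0.140
Since p ≈ 0.140 > α = 0.05, fail to reject H0; the data do not provide sufficient evidence against H0.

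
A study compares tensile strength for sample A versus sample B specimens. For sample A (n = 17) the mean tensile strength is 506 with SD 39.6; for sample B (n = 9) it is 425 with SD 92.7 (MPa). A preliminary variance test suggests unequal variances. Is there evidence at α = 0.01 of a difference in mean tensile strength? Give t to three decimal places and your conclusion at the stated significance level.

t = 2.503; fail to reject H0

Let group 1 = sample A, group 2 = sample B. H0: μ_1 = μ_2; H1: μ_1 ≠ μ_2 (Welch's two-sample t-test, two-sided).
t = (x̄_1 − x̄_2)/√(s_1²/n_1 + s_2²/n_2) = (506 − 425)/√(39.6²/17 + 92.7²/9) = 2.503
Welch–Satterthwaite df ≈ 9.58
Two-sided p-value ≈ 0.032
Since p ≈ 0.032 > α = 0.01, fail to reject H0; the evidence is not statistically significant.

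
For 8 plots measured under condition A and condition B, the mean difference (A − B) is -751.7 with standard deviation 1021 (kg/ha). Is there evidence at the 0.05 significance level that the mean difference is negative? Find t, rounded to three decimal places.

H0: μ_d = 0; H1: μ_d < 0 (paired t-test on the differences, left-tailed).
t = d̄/(s_d/√n) = -751.7/(1021/√8) = -2.082
df = n − 1 = 7
p-value = P(T ≤ -2.082) ≈ 0.038
Since p ≈ 0.038 < α = 0.05, reject H0; the evidence is statistically significant.

-2.082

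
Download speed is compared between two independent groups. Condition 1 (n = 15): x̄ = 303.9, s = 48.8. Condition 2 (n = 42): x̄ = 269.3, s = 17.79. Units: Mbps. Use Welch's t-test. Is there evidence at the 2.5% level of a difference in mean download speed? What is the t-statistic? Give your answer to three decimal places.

Let group 1 = condition 1, group 2 = condition 2. H0: μ_1 = μ_2; H1: μ_1 ≠ μ_2 (Welch's two-sample t-test, two-sided).
t = (x̄_1 − x̄_2)/√(s_1²/n_1 + s_2²/n_2) = (303.9 − 269.3)/√(48.8²/15 + 17.79²/42) = 2.683
Welch–Satterthwaite df ≈ 15.35
Two-sided p-value ≈ 0.017
Since p ≈ 0.017 < α = 0.025, reject H0; the evidence is statistically significant.

2.683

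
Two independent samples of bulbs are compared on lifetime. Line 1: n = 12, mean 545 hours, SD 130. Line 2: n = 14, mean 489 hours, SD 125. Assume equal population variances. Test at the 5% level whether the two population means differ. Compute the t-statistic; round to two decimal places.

Let group 1 = line 1, group 2 = line 2. H0: μ_1 = μ_2; H1: μ_1 ≠ μ_2 (two-sample pooled-variance t-test, two-sided).
s_p² = [(12−1)·130² + (14−1)·125²]/(12+14−2) = 16209.4
t = (545 − 489)/√[16209.4·(1/12 + 1/14)] = 1.12
df = n₁ + n₂ − 2 = 24
Two-sided p-value ≈ 0.2746
Since p ≈ 0.2746 > α = 0.05, fail to reject H0; the evidence is not statistically significant.

1.12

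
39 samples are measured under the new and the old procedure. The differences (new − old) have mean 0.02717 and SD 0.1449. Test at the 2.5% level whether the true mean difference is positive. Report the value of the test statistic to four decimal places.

1.1710

H0: μ_d = 0; H1: μ_d > 0 (paired t-test on the differences, right-tailed).
t = d̄/(s_d/√n) = 0.02717/(0.1449/√39) = 1.1710
df = n − 1 = 38
p-value = P(T ≥ 1.1710) ≈ 0.1244
Since p ≈ 0.1244 > α = 0.025, fail to reject H0; the evidence is not statistically significant.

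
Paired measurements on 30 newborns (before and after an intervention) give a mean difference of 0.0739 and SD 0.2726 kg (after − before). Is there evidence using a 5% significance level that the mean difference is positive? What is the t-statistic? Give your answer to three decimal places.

H0: μ_d = 0; H1: μ_d > 0 (paired t-test on the differences, right-tailed).
t = d̄/(s_d/√n) = 0.0739/(0.2726/√30) = 1.485
df = n − 1 = 29
p-value = P(T ≥ 1.485) ≈ 0.0742
Since p ≈ 0.0742 > α = 0.05, fail to reject H0; the data do not provide sufficient evidence against H0.

1.485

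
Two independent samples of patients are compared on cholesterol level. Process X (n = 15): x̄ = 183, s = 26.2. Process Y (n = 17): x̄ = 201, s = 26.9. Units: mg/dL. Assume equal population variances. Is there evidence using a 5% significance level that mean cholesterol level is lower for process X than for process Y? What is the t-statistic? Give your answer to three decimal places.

Let group 1 = process X, group 2 = process Y. H0: μ_1 = μ_2; H1: μ_1 < μ_2 (two-sample pooled-variance t-test, left-tailed).
s_p² = [(15−1)·26.2² + (17−1)·26.9²]/(15+17−2) = 706.264
t = (183 − 201)/√[706.264·(1/15 + 1/17)] = -1.912
df = n₁ + n₂ − 2 = 30
p-value = P(T ≤ -1.912) ≈ 0.033
Since p ≈ 0.033 < α = 0.05, reject H0; the data support H1.

-1.912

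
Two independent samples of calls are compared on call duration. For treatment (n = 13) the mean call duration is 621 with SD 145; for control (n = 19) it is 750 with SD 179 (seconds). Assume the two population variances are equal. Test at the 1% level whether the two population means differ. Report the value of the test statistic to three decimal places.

-2.156

Let group 1 = treatment, group 2 = control. H0: μ_1 = μ_2; H1: μ_1 ≠ μ_2 (two-sample pooled-variance t-test, two-sided).
s_p² = [(13−1)·145² + (19−1)·179²]/(13+19−2) = 27634.6
t = (621 − 750)/√[27634.6·(1/13 + 1/19)] = -2.156
df = n₁ + n₂ − 2 = 30
Two-sided p-value ≈ 0.0392
Since p ≈ 0.0392 > α = 0.01, fail to reject H0; the evidence is not statistically significant.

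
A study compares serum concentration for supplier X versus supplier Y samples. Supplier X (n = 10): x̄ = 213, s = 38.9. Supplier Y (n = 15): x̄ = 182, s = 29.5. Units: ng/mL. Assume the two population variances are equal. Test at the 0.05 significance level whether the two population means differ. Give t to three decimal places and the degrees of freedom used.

t = 2.267, df = 23

Let group 1 = supplier X, group 2 = supplier Y. H0: μ_1 = μ_2; H1: μ_1 ≠ μ_2 (two-sample pooled-variance t-test, two-sided).
s_p² = [(10−1)·38.9² + (15−1)·29.5²]/(10+15−2) = 1121.84
t = (213 − 182)/√[1121.84·(1/10 + 1/15)] = 2.267
df = n₁ + n₂ − 2 = 23
Two-sided p-value ≈ 0.0331
Since p ≈ 0.0331 < α = 0.05, reject H0; the evidence is statistically significant.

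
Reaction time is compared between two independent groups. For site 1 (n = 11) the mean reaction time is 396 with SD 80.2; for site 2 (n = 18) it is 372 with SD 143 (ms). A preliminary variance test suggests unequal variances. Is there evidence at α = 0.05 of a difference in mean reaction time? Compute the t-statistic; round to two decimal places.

Let group 1 = site 1, group 2 = site 2. H0: μ_1 = μ_2; H1: μ_1 ≠ μ_2 (Welch's two-sample t-test, two-sided).
t = (x̄_1 − x̄_2)/√(s_1²/n_1 + s_2²/n_2) = (396 − 372)/√(80.2²/11 + 143²/18) = 0.58
Welch–Satterthwaite df ≈ 26.89
Two-sided p-value ≈ 0.568
Since p ≈ 0.568 > α = 0.05, fail to reject H0; the evidence is not statistically significant.

0.58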